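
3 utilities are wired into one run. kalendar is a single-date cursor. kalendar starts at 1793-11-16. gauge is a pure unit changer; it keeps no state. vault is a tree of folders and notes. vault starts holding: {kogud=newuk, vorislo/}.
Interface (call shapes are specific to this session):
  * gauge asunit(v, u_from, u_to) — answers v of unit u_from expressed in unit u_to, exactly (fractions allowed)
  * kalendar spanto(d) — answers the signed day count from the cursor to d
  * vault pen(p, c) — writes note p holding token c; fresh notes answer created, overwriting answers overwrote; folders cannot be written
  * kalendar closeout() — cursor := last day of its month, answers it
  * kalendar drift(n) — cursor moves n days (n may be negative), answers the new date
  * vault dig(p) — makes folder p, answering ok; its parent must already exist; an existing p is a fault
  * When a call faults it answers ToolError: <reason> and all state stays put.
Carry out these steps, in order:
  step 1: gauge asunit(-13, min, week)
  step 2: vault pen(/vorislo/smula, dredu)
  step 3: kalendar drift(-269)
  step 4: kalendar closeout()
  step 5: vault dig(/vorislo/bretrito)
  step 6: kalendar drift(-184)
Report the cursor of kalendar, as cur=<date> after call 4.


Answer: cur=1793-02-28

Derivation:
Step: gauge asunit[v: -13; u_from: min; u_to: week]
Result: -13/10080
Step: vault pen[p: /vorislo/smula; c: dredu]
Result: created
Step: kalendar drift[n: -269]
Result: 1793-02-20
Step: kalendar closeout[]
Result: 1793-02-28
Step: vault dig[p: /vorislo/bretrito]
Result: ok
Step: kalendar drift[n: -184]
Result: 1792-08-28


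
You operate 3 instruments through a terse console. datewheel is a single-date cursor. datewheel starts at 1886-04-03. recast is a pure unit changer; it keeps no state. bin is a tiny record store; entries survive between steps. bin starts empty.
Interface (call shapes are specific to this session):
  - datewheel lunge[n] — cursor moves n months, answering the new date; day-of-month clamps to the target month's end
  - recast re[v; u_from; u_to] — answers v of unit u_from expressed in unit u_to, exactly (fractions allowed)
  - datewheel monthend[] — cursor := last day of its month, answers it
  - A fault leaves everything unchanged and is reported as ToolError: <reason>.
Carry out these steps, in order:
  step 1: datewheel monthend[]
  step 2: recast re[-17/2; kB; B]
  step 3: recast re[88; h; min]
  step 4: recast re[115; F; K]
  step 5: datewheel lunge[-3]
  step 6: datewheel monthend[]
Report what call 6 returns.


I try datewheel monthend(), and observe 1886-04-30.
Calling recast re using v: -17/2, u_from: kB, u_to: B: -8500.
Then recast re using v: 88, u_from: h, u_to: min, and get 5280.
Next I call recast re using v: 115, u_from: F, u_to: K, yielding 57467/180.
Using datewheel lunge using n: -3, and get 1886-01-30.
Calling datewheel monthend(): 1886-01-31.

Answer: 1886-01-31


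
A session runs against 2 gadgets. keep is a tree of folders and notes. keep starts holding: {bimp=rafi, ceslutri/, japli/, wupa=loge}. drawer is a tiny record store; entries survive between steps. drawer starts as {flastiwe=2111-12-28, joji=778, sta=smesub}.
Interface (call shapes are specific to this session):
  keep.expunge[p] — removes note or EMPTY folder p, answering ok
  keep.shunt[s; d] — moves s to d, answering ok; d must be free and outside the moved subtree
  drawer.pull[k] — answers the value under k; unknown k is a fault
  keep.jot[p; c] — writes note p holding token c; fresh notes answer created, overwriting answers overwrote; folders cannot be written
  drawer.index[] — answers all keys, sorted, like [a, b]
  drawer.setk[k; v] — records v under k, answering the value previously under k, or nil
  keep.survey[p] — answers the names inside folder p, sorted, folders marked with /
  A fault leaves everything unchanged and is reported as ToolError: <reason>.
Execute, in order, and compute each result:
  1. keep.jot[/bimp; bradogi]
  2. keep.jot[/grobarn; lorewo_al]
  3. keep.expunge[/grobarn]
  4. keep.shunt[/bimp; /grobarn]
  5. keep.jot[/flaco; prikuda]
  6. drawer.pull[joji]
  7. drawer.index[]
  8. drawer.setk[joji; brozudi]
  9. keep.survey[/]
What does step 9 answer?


;; keep.jot(p→/bimp, c→bradogi) ~> overwrote
;; keep.jot(p→/grobarn, c→lorewo_al) ~> created
;; keep.expunge(p→/grobarn) ~> ok
;; keep.shunt(s→/bimp, d→/grobarn) ~> ok
;; keep.jot(p→/flaco, c→prikuda) ~> created
;; drawer.pull(k→joji) ~> 778
;; drawer.index() ~> [flastiwe, joji, sta]
;; drawer.setk(k→joji, v→brozudi) ~> 778
;; keep.survey(p→/) ~> [ceslutri/, flaco, grobarn, japli/, wupa]

Answer: [ceslutri/, flaco, grobarn, japli/, wupa]


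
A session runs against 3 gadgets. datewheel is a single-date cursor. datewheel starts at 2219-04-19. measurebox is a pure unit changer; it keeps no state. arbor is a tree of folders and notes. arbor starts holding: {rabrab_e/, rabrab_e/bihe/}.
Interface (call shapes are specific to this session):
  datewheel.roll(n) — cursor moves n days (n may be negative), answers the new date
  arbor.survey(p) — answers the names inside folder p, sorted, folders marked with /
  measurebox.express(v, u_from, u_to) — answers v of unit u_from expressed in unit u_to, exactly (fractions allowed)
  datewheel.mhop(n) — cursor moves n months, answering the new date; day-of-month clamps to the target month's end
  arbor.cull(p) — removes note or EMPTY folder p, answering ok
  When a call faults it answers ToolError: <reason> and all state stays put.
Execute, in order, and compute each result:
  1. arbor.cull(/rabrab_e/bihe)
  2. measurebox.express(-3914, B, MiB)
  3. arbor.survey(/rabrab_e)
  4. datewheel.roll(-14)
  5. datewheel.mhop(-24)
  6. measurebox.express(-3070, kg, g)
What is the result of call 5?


! arbor.cull(p: /rabrab_e/bihe) -> ok
! measurebox.express(v: -3914, u_from: B, u_to: MiB) -> -1957/524288
! arbor.survey(p: /rabrab_e) -> []
! datewheel.roll(n: -14) -> 2219-04-05
! datewheel.mhop(n: -24) -> 2217-04-05
! measurebox.express(v: -3070, u_from: kg, u_to: g) -> -3070000

Answer: 2217-04-05


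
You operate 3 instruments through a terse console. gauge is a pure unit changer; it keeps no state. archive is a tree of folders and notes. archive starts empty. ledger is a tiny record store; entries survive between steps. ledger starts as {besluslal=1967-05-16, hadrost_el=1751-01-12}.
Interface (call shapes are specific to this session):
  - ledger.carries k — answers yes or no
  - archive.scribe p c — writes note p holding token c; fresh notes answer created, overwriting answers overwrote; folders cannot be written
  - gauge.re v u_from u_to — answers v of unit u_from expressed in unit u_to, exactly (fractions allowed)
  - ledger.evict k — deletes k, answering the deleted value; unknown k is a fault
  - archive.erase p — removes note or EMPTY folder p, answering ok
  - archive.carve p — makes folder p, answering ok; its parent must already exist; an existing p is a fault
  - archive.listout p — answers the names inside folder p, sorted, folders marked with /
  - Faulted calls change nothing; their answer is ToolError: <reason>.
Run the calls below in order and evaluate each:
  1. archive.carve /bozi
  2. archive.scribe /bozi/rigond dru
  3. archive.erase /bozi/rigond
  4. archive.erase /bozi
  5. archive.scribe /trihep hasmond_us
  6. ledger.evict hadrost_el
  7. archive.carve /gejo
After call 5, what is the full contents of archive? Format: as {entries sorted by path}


Answer: {trihep=hasmond_us}

Derivation:
// 1. archive.carve(/bozi) => ok
// 2. archive.scribe(/bozi/rigond, dru) => created
// 3. archive.erase(/bozi/rigond) => ok
// 4. archive.erase(/bozi) => ok
// 5. archive.scribe(/trihep, hasmond_us) => created
// 6. ledger.evict(hadrost_el) => 1751-01-12
// 7. archive.carve(/gejo) => ok


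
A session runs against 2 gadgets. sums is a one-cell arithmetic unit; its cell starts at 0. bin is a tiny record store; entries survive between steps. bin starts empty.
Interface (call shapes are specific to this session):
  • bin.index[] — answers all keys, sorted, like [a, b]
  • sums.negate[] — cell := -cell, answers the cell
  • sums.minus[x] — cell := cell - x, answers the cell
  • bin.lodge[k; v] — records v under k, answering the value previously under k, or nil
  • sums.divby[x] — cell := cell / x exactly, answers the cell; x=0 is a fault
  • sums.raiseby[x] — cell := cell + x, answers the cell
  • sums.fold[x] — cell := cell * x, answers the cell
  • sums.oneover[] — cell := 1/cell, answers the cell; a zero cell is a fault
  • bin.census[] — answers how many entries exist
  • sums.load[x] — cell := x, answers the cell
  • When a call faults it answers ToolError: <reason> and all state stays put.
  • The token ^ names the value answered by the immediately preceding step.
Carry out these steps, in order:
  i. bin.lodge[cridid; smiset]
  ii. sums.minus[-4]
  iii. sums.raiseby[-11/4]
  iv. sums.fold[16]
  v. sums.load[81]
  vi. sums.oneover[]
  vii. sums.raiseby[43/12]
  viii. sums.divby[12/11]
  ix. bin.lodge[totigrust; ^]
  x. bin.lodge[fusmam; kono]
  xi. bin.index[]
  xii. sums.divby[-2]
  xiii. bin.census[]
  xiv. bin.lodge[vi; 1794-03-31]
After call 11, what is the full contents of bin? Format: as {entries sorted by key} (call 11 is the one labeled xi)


Now I run lodge with k→cridid, v→smiset, and see nil.
Calling minus with x→-4, and see 4.
Next I call raiseby with x→-11/4, yielding 5/4.
Now I run fold with x→16, → 20.
Then load with x→81, and observe 81.
Using oneover(): 1/81.
Using raiseby with x→43/12, giving 1165/324.
I run divby with x→12/11, and see 12815/3888.
Now I run lodge with k→totigrust, v→^, → nil.
Calling lodge with k→fusmam, v→kono, which returns nil.
I try index, — result: [cridid, fusmam, totigrust].
I run divby with x→-2, and get -12815/7776.
I use census(), and observe 3.
Next I call lodge with k→vi, v→1794-03-31, and get nil.

Answer: {cridid=smiset, fusmam=kono, totigrust=12815/3888}


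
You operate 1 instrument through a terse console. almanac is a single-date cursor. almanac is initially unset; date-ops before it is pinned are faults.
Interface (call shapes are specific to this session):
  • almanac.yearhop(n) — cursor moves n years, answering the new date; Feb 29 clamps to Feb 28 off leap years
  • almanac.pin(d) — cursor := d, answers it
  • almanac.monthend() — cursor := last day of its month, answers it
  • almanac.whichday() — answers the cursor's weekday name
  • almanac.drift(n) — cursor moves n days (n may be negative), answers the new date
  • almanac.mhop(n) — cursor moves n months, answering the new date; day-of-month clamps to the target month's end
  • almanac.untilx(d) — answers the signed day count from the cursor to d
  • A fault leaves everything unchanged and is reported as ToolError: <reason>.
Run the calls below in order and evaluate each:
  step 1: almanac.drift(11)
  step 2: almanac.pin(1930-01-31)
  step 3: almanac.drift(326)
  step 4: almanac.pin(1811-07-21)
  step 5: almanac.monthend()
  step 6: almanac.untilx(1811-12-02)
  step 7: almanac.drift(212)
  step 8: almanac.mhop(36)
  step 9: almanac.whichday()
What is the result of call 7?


==> almanac.drift(n=11)
<== ToolError: no date set
==> almanac.pin(d=1930-01-31)
<== 1930-01-31
==> almanac.drift(n=326)
<== 1930-12-23
==> almanac.pin(d=1811-07-21)
<== 1811-07-21
==> almanac.monthend()
<== 1811-07-31
==> almanac.untilx(d=1811-12-02)
<== 124
==> almanac.drift(n=212)
<== 1812-02-28
==> almanac.mhop(n=36)
<== 1815-02-28
==> almanac.whichday()
<== Tuesday

Answer: 1812-02-28


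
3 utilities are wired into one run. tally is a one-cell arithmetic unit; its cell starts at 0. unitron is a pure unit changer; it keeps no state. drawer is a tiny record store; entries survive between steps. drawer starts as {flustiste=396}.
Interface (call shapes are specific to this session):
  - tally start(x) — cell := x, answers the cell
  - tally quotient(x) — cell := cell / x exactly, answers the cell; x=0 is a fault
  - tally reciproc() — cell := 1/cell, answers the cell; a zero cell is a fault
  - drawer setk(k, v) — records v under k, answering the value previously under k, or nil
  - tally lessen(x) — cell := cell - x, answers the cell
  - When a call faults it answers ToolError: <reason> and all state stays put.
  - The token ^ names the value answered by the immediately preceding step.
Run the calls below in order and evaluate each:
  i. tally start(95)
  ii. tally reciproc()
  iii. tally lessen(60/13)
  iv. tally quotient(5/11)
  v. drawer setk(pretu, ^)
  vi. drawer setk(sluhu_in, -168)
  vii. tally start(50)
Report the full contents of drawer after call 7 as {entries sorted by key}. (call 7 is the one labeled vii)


>>> tally start 95
= 95
>>> tally reciproc
= 1/95
>>> tally lessen 60/13
= -5687/1235
>>> tally quotient 5/11
= -62557/6175
>>> drawer setk pretu ^
= nil
>>> drawer setk sluhu_in -168
= nil
>>> tally start 50
= 50

Answer: {flustiste=396, pretu=-62557/6175, sluhu_in=-168}


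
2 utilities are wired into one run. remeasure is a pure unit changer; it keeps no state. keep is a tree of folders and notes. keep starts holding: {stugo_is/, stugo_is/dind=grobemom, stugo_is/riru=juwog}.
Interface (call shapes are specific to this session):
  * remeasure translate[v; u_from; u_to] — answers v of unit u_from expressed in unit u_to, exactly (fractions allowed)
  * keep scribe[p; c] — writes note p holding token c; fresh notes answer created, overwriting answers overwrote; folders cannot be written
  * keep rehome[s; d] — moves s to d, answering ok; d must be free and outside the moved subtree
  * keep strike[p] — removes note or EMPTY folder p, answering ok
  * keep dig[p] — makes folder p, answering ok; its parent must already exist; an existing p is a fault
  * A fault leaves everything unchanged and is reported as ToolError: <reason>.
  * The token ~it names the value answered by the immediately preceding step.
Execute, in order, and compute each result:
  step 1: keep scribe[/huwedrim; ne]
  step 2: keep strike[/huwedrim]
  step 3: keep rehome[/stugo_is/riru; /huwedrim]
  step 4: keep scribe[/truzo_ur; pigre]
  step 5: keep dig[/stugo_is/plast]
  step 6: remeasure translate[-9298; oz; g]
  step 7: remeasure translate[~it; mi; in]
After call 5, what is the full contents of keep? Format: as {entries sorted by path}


→ keep scribe(p=/huwedrim, c=ne)
← created
→ keep strike(p=/huwedrim)
← ok
→ keep rehome(s=/stugo_is/riru, d=/huwedrim)
← ok
→ keep scribe(p=/truzo_ur, c=pigre)
← created
→ keep dig(p=/stugo_is/plast)
← ok
→ remeasure translate(v=-9298, u_from=oz, u_to=g)
← -210875092813/800000
→ remeasure translate(v=~it, u_from=mi, u_to=in)
← -20876634188487/1250

Answer: {huwedrim=juwog, stugo_is/, stugo_is/dind=grobemom, stugo_is/plast/, truzo_ur=pigre}


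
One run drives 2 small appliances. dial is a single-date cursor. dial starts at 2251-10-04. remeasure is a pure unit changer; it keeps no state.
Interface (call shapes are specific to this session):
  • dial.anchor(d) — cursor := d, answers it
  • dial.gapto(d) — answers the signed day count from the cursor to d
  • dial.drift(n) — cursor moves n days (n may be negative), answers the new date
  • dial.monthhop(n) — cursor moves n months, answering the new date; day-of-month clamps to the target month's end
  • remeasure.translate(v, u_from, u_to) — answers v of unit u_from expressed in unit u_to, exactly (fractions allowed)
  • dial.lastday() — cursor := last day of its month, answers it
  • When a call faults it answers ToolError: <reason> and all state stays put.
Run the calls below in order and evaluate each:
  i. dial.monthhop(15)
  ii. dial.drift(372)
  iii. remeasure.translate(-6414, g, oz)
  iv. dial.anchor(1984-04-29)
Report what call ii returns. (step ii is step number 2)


Answer: 2254-01-11

Derivation:
>> monthhop(15)
<< 2253-01-04
>> drift(372)
<< 2254-01-11
>> translate(-6414, g, oz)
<< -10262400000/45359237
>> anchor(1984-04-29)
<< 1984-04-29


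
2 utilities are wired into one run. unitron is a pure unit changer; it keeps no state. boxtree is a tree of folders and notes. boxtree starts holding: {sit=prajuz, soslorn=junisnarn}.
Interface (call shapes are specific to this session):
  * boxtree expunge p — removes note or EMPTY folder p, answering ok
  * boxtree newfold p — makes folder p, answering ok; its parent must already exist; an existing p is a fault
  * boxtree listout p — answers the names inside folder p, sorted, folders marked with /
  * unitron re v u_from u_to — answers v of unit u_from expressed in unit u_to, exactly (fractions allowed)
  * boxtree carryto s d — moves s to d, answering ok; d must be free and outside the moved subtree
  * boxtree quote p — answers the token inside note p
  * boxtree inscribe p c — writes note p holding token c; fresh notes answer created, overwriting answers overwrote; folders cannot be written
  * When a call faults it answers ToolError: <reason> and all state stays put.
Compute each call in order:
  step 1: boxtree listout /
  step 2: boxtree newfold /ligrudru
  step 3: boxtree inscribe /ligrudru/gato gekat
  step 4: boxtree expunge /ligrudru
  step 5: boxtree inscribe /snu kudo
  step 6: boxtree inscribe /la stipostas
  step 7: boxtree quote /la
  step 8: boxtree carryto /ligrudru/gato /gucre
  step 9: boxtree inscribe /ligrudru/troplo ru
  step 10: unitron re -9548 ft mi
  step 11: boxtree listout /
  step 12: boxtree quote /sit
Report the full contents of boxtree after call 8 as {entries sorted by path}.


CALL boxtree listout[p→/]
RET  [sit, soslorn]
CALL boxtree newfold[p→/ligrudru]
RET  ok
CALL boxtree inscribe[p→/ligrudru/gato; c→gekat]
RET  created
CALL boxtree expunge[p→/ligrudru]
RET  ToolError: not empty
CALL boxtree inscribe[p→/snu; c→kudo]
RET  created
CALL boxtree inscribe[p→/la; c→stipostas]
RET  created
CALL boxtree quote[p→/la]
RET  stipostas
CALL boxtree carryto[s→/ligrudru/gato; d→/gucre]
RET  ok
CALL boxtree inscribe[p→/ligrudru/troplo; c→ru]
RET  created
CALL unitron re[v→-9548; u_from→ft; u_to→mi]
RET  -217/120
CALL boxtree listout[p→/]
RET  [gucre, la, ligrudru/, sit, snu, soslorn]
CALL boxtree quote[p→/sit]
RET  prajuz

Answer: {gucre=gekat, la=stipostas, ligrudru/, sit=prajuz, snu=kudo, soslorn=junisnarn}


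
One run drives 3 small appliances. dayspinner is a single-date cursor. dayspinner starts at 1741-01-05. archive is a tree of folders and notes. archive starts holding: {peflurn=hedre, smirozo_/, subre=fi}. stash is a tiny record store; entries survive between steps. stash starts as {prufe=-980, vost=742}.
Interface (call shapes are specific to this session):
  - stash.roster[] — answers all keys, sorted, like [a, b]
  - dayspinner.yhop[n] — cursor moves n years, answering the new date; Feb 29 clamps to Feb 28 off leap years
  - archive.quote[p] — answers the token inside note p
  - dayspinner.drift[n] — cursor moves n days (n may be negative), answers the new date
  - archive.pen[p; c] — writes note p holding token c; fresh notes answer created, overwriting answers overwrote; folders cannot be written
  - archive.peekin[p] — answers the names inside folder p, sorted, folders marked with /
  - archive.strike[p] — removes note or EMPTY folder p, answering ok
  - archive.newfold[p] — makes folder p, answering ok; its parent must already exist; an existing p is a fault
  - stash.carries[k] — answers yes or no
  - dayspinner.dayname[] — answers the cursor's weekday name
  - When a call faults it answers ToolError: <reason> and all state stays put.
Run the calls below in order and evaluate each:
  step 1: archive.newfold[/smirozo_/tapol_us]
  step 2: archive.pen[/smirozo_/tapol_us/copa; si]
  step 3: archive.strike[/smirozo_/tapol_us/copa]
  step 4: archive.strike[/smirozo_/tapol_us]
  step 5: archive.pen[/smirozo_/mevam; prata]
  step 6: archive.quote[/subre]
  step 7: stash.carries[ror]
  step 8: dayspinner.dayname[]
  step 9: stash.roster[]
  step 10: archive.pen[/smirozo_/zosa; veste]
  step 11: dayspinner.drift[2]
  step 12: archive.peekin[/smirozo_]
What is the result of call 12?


$ archive.newfold p→/smirozo_/tapol_us
:: ok
$ archive.pen p→/smirozo_/tapol_us/copa c→si
:: created
$ archive.strike p→/smirozo_/tapol_us/copa
:: ok
$ archive.strike p→/smirozo_/tapol_us
:: ok
$ archive.pen p→/smirozo_/mevam c→prata
:: created
$ archive.quote p→/subre
:: fi
$ stash.carries k→ror
:: no
$ dayspinner.dayname
:: Thursday
$ stash.roster
:: [prufe, vost]
$ archive.pen p→/smirozo_/zosa c→veste
:: created
$ dayspinner.drift n→2
:: 1741-01-07
$ archive.peekin p→/smirozo_
:: [mevam, zosa]

Answer: [mevam, zosa]


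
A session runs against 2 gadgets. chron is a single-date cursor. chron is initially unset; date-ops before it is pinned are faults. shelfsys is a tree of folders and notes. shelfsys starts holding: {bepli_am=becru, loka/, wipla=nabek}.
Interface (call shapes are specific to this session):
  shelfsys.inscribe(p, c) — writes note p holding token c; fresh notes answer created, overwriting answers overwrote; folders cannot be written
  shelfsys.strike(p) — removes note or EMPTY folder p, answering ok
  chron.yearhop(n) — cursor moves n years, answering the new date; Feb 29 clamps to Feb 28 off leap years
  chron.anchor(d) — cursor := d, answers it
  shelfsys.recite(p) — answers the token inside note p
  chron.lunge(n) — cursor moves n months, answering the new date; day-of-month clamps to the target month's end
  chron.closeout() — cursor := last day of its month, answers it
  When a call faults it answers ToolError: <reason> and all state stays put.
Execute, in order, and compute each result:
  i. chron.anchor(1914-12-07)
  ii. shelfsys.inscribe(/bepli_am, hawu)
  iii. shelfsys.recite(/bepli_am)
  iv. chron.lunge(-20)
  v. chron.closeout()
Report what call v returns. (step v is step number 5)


Do: chron.anchor[1914-12-07]
See: 1914-12-07
Do: shelfsys.inscribe[/bepli_am; hawu]
See: overwrote
Do: shelfsys.recite[/bepli_am]
See: hawu
Do: chron.lunge[-20]
See: 1913-04-07
Do: chron.closeout[]
See: 1913-04-30

Answer: 1913-04-30


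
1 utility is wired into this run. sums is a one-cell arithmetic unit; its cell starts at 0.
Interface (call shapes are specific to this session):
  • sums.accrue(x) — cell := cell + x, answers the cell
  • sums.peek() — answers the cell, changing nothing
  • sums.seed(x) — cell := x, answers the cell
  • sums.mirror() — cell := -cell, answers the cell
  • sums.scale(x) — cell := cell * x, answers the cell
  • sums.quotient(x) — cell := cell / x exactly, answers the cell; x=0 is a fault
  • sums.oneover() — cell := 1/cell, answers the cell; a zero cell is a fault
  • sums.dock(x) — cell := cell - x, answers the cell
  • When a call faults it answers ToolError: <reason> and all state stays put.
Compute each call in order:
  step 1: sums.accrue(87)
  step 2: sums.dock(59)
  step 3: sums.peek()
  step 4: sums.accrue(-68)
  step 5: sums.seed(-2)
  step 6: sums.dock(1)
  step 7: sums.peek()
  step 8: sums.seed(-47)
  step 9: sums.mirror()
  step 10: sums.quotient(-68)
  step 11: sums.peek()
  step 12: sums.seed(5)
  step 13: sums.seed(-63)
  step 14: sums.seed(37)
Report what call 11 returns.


Answer: -47/68

Derivation:
~$ sums.accrue 87
:: 87
~$ sums.dock 59
:: 28
~$ sums.peek
:: 28
~$ sums.accrue -68
:: -40
~$ sums.seed -2
:: -2
~$ sums.dock 1
:: -3
~$ sums.peek
:: -3
~$ sums.seed -47
:: -47
~$ sums.mirror
:: 47
~$ sums.quotient -68
:: -47/68
~$ sums.peek
:: -47/68
~$ sums.seed 5
:: 5
~$ sums.seed -63
:: -63
~$ sums.seed 37
:: 37


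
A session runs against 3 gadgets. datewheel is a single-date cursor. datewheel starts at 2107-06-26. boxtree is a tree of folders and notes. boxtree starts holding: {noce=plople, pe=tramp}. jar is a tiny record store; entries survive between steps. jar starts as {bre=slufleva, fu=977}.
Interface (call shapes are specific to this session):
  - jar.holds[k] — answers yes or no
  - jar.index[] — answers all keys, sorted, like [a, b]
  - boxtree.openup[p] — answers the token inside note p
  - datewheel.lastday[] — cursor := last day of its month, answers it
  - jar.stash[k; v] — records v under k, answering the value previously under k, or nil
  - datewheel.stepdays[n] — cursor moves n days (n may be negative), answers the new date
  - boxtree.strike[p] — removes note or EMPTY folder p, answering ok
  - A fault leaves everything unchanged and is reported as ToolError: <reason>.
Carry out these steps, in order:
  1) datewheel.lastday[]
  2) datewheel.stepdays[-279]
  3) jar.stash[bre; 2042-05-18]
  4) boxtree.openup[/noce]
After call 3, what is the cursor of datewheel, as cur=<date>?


Answer: cur=2106-09-24

Derivation:
CALL datewheel.lastday[]
RET  2107-06-30
CALL datewheel.stepdays[n→-279]
RET  2106-09-24
CALL jar.stash[k→bre; v→2042-05-18]
RET  slufleva
CALL boxtree.openup[p→/noce]
RET  plople


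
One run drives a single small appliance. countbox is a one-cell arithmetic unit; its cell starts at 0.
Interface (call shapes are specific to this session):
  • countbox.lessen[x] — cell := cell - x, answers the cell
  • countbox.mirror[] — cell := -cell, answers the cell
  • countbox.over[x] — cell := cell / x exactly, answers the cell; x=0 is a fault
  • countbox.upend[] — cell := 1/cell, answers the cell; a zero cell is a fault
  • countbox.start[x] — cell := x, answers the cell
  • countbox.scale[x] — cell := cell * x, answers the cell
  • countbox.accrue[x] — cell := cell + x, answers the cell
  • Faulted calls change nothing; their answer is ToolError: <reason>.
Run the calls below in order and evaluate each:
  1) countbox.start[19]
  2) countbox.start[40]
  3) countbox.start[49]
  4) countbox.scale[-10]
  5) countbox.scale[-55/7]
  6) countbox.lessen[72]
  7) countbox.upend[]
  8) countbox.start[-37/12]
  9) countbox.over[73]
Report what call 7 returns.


Answer: 1/3778

Derivation:
-> start(19)
<- 19
-> start(40)
<- 40
-> start(49)
<- 49
-> scale(-10)
<- -490
-> scale(-55/7)
<- 3850
-> lessen(72)
<- 3778
-> upend()
<- 1/3778
-> start(-37/12)
<- -37/12
-> over(73)
<- -37/876


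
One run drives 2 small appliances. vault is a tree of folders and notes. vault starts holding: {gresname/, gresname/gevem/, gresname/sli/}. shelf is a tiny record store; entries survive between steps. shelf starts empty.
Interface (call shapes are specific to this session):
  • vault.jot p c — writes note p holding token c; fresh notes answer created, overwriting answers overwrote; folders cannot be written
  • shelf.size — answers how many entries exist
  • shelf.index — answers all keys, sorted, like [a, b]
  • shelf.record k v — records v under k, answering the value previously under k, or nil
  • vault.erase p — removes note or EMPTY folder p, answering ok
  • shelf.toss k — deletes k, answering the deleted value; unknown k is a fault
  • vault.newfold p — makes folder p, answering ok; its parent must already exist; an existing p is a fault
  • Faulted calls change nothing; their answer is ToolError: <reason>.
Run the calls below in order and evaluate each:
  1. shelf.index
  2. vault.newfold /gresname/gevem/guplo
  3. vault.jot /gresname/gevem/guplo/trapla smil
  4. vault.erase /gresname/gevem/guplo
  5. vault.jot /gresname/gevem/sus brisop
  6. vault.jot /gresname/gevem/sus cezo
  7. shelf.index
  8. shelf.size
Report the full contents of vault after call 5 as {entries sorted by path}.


==> index()
<== []
==> newfold(p=/gresname/gevem/guplo)
<== ok
==> jot(p=/gresname/gevem/guplo/trapla, c=smil)
<== created
==> erase(p=/gresname/gevem/guplo)
<== ToolError: not empty
==> jot(p=/gresname/gevem/sus, c=brisop)
<== created
==> jot(p=/gresname/gevem/sus, c=cezo)
<== overwrote
==> index()
<== []
==> size()
<== 0

Answer: {gresname/, gresname/gevem/, gresname/gevem/guplo/, gresname/gevem/guplo/trapla=smil, gresname/gevem/sus=brisop, gresname/sli/}


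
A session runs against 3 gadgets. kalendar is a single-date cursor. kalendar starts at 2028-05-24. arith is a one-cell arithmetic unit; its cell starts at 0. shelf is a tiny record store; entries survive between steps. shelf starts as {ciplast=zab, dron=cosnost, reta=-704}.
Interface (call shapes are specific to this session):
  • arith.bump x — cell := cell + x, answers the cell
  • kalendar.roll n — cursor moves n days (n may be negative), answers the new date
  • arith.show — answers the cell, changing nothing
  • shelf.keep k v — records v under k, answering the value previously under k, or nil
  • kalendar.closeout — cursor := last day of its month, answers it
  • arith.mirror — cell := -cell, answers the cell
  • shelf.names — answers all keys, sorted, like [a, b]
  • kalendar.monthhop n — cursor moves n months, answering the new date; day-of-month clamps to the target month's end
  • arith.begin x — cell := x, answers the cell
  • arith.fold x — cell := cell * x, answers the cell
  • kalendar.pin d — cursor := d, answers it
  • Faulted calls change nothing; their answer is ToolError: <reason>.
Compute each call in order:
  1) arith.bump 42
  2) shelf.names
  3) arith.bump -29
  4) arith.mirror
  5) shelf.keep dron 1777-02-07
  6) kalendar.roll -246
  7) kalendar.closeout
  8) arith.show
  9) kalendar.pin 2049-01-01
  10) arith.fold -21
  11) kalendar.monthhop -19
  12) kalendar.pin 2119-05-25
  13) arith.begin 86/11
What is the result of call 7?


Step: arith.bump[x=42]
Result: 42
Step: shelf.names[]
Result: [ciplast, dron, reta]
Step: arith.bump[x=-29]
Result: 13
Step: arith.mirror[]
Result: -13
Step: shelf.keep[k=dron; v=1777-02-07]
Result: cosnost
Step: kalendar.roll[n=-246]
Result: 2027-09-21
Step: kalendar.closeout[]
Result: 2027-09-30
Step: arith.show[]
Result: -13
Step: kalendar.pin[d=2049-01-01]
Result: 2049-01-01
Step: arith.fold[x=-21]
Result: 273
Step: kalendar.monthhop[n=-19]
Result: 2047-06-01
Step: kalendar.pin[d=2119-05-25]
Result: 2119-05-25
Step: arith.begin[x=86/11]
Result: 86/11

Answer: 2027-09-30


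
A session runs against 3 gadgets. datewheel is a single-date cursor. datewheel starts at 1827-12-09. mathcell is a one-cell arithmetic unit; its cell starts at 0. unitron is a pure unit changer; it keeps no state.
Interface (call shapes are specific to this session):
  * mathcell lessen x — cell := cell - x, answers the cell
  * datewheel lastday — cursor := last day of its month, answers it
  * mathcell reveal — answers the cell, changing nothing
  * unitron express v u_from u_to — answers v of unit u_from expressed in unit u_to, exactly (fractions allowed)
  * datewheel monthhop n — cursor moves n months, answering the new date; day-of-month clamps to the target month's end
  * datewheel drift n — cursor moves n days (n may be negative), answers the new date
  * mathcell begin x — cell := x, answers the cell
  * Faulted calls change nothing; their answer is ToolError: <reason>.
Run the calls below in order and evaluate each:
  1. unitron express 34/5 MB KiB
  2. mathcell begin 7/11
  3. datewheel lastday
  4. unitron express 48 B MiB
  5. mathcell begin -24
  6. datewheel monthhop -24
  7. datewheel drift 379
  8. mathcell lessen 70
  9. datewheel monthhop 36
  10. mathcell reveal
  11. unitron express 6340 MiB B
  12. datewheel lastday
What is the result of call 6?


$ unitron express v=34/5 u_from=MB u_to=KiB
[out] 53125/8
$ mathcell begin x=7/11
[out] 7/11
$ datewheel lastday
[out] 1827-12-31
$ unitron express v=48 u_from=B u_to=MiB
[out] 3/65536
$ mathcell begin x=-24
[out] -24
$ datewheel monthhop n=-24
[out] 1825-12-31
$ datewheel drift n=379
[out] 1827-01-14
$ mathcell lessen x=70
[out] -94
$ datewheel monthhop n=36
[out] 1830-01-14
$ mathcell reveal
[out] -94
$ unitron express v=6340 u_from=MiB u_to=B
[out] 6647971840
$ datewheel lastday
[out] 1830-01-31

Answer: 1825-12-31


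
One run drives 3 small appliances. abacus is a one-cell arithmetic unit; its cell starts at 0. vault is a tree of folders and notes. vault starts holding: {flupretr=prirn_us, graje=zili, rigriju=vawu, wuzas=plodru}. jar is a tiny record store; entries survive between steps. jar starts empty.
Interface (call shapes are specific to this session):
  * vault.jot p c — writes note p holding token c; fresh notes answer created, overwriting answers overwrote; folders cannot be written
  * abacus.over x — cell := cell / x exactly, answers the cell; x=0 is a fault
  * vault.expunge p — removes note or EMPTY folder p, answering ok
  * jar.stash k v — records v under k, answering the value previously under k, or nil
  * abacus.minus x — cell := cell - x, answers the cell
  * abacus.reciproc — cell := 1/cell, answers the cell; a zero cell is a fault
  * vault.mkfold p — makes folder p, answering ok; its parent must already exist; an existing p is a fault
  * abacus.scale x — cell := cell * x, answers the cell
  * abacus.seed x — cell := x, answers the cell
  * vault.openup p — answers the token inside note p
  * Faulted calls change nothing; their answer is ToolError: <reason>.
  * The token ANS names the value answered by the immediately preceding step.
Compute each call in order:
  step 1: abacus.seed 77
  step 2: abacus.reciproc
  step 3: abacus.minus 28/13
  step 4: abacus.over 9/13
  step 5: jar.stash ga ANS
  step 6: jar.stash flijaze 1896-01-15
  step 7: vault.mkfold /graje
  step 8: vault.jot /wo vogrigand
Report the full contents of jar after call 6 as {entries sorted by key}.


Do: abacus.seed[x=77]
See: 77
Do: abacus.reciproc[]
See: 1/77
Do: abacus.minus[x=28/13]
See: -2143/1001
Do: abacus.over[x=9/13]
See: -2143/693
Do: jar.stash[k=ga; v=ANS]
See: nil
Do: jar.stash[k=flijaze; v=1896-01-15]
See: nil
Do: vault.mkfold[p=/graje]
See: ToolError: exists
Do: vault.jot[p=/wo; c=vogrigand]
See: created

Answer: {flijaze=1896-01-15, ga=-2143/693}


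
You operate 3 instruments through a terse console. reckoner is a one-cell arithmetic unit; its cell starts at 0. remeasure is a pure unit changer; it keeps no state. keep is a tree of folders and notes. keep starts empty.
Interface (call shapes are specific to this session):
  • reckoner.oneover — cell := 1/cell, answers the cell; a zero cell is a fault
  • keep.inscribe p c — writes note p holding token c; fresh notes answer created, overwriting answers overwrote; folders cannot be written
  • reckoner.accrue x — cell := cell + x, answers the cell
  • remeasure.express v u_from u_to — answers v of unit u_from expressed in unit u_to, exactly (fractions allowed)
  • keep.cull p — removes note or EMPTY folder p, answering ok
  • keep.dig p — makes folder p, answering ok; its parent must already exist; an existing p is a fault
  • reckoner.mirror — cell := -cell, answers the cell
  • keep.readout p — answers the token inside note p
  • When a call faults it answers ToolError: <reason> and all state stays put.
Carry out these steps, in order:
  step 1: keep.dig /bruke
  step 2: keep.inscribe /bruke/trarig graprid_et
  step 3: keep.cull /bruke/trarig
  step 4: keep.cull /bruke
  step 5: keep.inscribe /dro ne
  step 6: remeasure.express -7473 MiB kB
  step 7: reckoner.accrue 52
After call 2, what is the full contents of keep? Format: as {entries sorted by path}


-> keep.dig(p→/bruke)
<- ok
-> keep.inscribe(p→/bruke/trarig, c→graprid_et)
<- created
-> keep.cull(p→/bruke/trarig)
<- ok
-> keep.cull(p→/bruke)
<- ok
-> keep.inscribe(p→/dro, c→ne)
<- created
-> remeasure.express(v→-7473, u_from→MiB, u_to→kB)
<- -979501056/125
-> reckoner.accrue(x→52)
<- 52

Answer: {bruke/, bruke/trarig=graprid_et}


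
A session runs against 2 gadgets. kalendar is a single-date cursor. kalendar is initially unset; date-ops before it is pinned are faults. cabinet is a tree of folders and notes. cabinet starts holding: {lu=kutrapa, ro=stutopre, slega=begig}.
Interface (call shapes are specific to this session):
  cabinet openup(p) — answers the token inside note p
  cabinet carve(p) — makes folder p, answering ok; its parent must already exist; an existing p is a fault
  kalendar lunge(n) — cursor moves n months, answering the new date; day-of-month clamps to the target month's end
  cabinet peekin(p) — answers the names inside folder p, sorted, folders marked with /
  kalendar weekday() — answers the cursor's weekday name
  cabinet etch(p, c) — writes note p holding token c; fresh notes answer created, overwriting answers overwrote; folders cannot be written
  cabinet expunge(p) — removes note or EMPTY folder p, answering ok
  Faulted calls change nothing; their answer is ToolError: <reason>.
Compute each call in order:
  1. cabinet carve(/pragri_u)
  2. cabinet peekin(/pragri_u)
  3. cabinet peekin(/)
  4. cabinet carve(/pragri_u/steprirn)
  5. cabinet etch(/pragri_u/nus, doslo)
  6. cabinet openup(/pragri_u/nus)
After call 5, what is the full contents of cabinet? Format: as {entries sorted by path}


==> cabinet carve(/pragri_u)
<== ok
==> cabinet peekin(/pragri_u)
<== []
==> cabinet peekin(/)
<== [lu, pragri_u/, ro, slega]
==> cabinet carve(/pragri_u/steprirn)
<== ok
==> cabinet etch(/pragri_u/nus, doslo)
<== created
==> cabinet openup(/pragri_u/nus)
<== doslo

Answer: {lu=kutrapa, pragri_u/, pragri_u/nus=doslo, pragri_u/steprirn/, ro=stutopre, slega=begig}


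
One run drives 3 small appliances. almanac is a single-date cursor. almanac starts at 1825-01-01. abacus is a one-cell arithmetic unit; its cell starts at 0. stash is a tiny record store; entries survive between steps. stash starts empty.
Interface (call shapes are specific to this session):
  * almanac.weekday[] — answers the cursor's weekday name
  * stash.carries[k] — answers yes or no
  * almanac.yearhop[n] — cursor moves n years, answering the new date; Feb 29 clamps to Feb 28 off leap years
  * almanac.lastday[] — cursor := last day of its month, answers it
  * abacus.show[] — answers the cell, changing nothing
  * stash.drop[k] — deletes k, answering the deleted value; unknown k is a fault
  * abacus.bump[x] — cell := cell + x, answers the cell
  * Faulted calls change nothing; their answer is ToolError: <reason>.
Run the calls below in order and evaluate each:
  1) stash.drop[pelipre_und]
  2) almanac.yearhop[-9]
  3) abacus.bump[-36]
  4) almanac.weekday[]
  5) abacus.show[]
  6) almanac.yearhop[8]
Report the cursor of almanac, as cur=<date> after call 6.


==> stash.drop(k→pelipre_und)
<== ToolError: no such key pelipre_und
==> almanac.yearhop(n→-9)
<== 1816-01-01
==> abacus.bump(x→-36)
<== -36
==> almanac.weekday()
<== Monday
==> abacus.show()
<== -36
==> almanac.yearhop(n→8)
<== 1824-01-01

Answer: cur=1824-01-01


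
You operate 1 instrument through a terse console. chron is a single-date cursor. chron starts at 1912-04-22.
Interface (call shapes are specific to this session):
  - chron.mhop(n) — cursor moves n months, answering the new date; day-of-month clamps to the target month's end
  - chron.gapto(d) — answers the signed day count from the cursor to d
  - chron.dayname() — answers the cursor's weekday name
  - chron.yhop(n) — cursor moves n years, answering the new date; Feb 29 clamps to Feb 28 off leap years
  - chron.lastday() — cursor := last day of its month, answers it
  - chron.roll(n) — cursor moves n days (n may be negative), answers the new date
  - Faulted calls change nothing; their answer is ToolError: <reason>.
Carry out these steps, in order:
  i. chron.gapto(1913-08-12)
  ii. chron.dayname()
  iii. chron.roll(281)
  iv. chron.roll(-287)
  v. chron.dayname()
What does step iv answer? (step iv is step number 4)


>>> chron.gapto d: 1913-08-12
:: 477
>>> chron.dayname
:: Monday
>>> chron.roll n: 281
:: 1913-01-28
>>> chron.roll n: -287
:: 1912-04-16
>>> chron.dayname
:: Tuesday

Answer: 1912-04-16


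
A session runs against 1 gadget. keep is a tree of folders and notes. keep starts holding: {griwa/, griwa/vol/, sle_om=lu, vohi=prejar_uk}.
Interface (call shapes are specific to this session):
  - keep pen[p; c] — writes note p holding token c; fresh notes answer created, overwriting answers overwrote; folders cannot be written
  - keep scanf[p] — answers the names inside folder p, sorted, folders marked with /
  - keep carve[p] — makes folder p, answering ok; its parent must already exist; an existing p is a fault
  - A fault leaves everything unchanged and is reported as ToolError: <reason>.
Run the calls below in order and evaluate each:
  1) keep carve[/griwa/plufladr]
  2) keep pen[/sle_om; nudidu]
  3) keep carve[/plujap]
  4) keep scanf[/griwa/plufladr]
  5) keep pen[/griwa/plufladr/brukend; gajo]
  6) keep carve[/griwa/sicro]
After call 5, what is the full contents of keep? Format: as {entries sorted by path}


Now I run keep carve using /griwa/plufladr, yielding ok.
Invoking keep pen using /sle_om, nudidu, and get overwrote.
I run keep carve using /plujap, giving ok.
I use keep scanf using /griwa/plufladr, → [].
Then keep pen using /griwa/plufladr/brukend, gajo, and observe created.
I use keep carve using /griwa/sicro, yielding ok.

Answer: {griwa/, griwa/plufladr/, griwa/plufladr/brukend=gajo, griwa/vol/, plujap/, sle_om=nudidu, vohi=prejar_uk}
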